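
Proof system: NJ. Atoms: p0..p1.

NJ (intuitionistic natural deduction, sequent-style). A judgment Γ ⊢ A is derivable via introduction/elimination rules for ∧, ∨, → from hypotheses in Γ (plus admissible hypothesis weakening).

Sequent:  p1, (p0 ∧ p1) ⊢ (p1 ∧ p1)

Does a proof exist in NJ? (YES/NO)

Proof tree:
[∧I] p1, (p0 ∧ p1) ⊢ (p1 ∧ p1)
  [Wk] p1, (p0 ∧ p1) ⊢ p1
    [Ax] p1 ⊢ p1
  [Wk] p1, (p0 ∧ p1) ⊢ p1
    [Ax] p1 ⊢ p1

Result: YES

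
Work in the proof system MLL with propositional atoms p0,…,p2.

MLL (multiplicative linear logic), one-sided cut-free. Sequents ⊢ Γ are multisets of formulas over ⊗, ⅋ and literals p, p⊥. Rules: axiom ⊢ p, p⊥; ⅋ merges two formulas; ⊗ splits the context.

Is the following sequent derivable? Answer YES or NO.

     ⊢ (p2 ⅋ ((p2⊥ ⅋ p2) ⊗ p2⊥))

Derivation trace:
[⅋]  ⊢ (p2 ⅋ ((p2⊥ ⅋ p2) ⊗ p2⊥))
  [⊗]  ⊢ p2, ((p2⊥ ⅋ p2) ⊗ p2⊥)
    [⅋]  ⊢ (p2⊥ ⅋ p2)
      [Ax]  ⊢ p2, p2⊥
    [Ax]  ⊢ p2, p2⊥

Result: YES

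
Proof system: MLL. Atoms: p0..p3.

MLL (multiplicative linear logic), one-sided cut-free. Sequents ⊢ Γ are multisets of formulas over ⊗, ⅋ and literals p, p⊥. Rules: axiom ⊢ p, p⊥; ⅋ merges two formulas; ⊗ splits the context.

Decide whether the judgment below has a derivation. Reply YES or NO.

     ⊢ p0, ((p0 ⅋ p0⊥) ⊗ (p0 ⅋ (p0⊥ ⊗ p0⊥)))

Proof tree:
[⊗]  ⊢ p0, ((p0 ⅋ p0⊥) ⊗ (p0 ⅋ (p0⊥ ⊗ p0⊥)))
  [⅋]  ⊢ (p0 ⅋ p0⊥)
    [Ax]  ⊢ p0, p0⊥
  [⅋]  ⊢ p0, (p0 ⅋ (p0⊥ ⊗ p0⊥))
    [⊗]  ⊢ p0, p0, (p0⊥ ⊗ p0⊥)
      [Ax]  ⊢ p0, p0⊥
      [Ax]  ⊢ p0, p0⊥

Result: YES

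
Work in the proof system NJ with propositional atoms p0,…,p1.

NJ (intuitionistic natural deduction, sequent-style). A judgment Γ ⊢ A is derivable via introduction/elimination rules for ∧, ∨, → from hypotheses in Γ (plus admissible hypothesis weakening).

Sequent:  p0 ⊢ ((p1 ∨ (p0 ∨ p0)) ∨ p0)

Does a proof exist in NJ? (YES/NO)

Derivation trace:
[∨I₁] p0 ⊢ ((p1 ∨ (p0 ∨ p0)) ∨ p0)
  [∨I₂] p0 ⊢ (p1 ∨ (p0 ∨ p0))
    [∨I₁] p0 ⊢ (p0 ∨ p0)
      [Ax] p0 ⊢ p0

Result: YES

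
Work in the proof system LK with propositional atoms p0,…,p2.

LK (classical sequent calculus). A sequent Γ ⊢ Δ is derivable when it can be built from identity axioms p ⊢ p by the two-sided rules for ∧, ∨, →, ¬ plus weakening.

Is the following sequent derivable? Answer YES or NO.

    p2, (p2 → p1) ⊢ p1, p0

Derivation (root first):
[→L] p2, (p2 → p1) ⊢ p1, p0
  [Ax] p2 ⊢ p2
  [WR] p1 ⊢ p1, p0
    [Ax] p1 ⊢ p1

Result: YES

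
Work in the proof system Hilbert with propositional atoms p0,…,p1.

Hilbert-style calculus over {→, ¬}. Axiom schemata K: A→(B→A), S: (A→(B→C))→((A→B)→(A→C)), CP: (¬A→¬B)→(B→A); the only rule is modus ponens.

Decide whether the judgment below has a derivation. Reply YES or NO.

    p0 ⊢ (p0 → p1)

Enumerate valuations to refute Γ ⊢ Δ:
  v=00: Γ:[p0=F] Δ:[(p0 → p1)=T] refutes=False
  v=01: Γ:[p0=F] Δ:[(p0 → p1)=T] refutes=False
  v=10: Γ:[p0=T] Δ:[(p0 → p1)=F] refutes=True  ← countermodel

Result: NO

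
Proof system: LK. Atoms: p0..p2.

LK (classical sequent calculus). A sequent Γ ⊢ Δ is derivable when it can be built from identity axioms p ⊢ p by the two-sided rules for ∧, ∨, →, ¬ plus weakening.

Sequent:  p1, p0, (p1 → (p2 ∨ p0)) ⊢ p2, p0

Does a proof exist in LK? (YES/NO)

Derivation trace:
[→L] p1, p0, (p1 → (p2 ∨ p0)) ⊢ p2, p0
  [WL] p1, p0 ⊢ p1
    [Ax] p1 ⊢ p1
  [∨L] (p2 ∨ p0) ⊢ p2, p0
    [Ax] p2 ⊢ p2
    [Ax] p0 ⊢ p0

Result: YES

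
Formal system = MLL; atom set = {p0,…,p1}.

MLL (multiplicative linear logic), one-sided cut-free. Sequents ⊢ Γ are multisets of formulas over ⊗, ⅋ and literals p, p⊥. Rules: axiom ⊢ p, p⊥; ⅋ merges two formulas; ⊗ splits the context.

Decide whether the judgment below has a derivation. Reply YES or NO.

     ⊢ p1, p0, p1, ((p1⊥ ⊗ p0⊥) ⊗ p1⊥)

Proof tree:
[⊗]  ⊢ p1, p0, p1, ((p1⊥ ⊗ p0⊥) ⊗ p1⊥)
  [⊗]  ⊢ p1, p0, (p1⊥ ⊗ p0⊥)
    [Ax]  ⊢ p1, p1⊥
    [Ax]  ⊢ p0, p0⊥
  [Ax]  ⊢ p1, p1⊥

Result: YES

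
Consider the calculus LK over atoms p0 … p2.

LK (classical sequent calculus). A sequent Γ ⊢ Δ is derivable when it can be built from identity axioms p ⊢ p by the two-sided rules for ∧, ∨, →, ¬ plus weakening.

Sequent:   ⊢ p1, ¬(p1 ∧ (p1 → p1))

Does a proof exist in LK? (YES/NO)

Derivation (root first):
[¬R]  ⊢ p1, ¬(p1 ∧ (p1 → p1))
  [∧L] (p1 ∧ (p1 → p1)) ⊢ p1
    [→L] p1, (p1 → p1) ⊢ p1
      [Ax] p1 ⊢ p1
      [Ax] p1 ⊢ p1

Result: YES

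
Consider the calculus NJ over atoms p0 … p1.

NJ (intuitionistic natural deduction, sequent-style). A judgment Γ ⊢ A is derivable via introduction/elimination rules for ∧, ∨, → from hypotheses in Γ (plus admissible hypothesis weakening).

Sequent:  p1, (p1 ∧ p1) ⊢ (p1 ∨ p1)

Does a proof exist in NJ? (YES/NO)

Derivation (root first):
[Wk] p1, (p1 ∧ p1) ⊢ (p1 ∨ p1)
  [∨I₂] p1 ⊢ (p1 ∨ p1)
    [Ax] p1 ⊢ p1

Result: YES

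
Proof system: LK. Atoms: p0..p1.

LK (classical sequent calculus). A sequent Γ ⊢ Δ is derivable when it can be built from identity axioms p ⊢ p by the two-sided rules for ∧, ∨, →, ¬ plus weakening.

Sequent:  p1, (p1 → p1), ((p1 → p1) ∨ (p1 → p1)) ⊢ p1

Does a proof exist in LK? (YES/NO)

Derivation trace:
[∨L] p1, (p1 → p1), ((p1 → p1) ∨ (p1 → p1)) ⊢ p1
  [→L] p1, (p1 → p1), (p1 → p1) ⊢ p1
    [→L] p1, (p1 → p1) ⊢ p1
      [Ax] p1 ⊢ p1
      [Ax] p1 ⊢ p1
    [Ax] p1 ⊢ p1
  [→L] p1, (p1 → p1) ⊢ p1
    [Ax] p1 ⊢ p1
    [Ax] p1 ⊢ p1

Result: YES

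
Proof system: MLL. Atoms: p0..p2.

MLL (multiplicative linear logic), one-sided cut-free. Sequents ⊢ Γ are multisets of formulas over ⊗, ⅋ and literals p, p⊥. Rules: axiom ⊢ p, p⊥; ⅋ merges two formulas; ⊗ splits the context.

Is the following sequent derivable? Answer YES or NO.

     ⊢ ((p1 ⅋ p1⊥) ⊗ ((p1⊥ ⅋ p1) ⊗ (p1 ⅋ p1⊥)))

Proof tree:
[⊗]  ⊢ ((p1 ⅋ p1⊥) ⊗ ((p1⊥ ⅋ p1) ⊗ (p1 ⅋ p1⊥)))
  [⅋]  ⊢ (p1 ⅋ p1⊥)
    [Ax]  ⊢ p1, p1⊥
  [⊗]  ⊢ ((p1⊥ ⅋ p1) ⊗ (p1 ⅋ p1⊥))
    [⅋]  ⊢ (p1⊥ ⅋ p1)
      [Ax]  ⊢ p1, p1⊥
    [⅋]  ⊢ (p1 ⅋ p1⊥)
      [Ax]  ⊢ p1, p1⊥

Result: YES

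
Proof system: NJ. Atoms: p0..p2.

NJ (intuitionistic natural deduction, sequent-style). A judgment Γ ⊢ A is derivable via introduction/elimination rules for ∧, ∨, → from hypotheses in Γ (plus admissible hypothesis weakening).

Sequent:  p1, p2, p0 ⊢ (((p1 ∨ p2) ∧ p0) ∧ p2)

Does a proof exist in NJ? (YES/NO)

Proof tree:
[∧I] p1, p2, p0 ⊢ (((p1 ∨ p2) ∧ p0) ∧ p2)
  [∧I] p1, p0 ⊢ ((p1 ∨ p2) ∧ p0)
    [∨I₁] p1 ⊢ (p1 ∨ p2)
      [Ax] p1 ⊢ p1
    [Ax] p0 ⊢ p0
  [Ax] p2 ⊢ p2

Result: YES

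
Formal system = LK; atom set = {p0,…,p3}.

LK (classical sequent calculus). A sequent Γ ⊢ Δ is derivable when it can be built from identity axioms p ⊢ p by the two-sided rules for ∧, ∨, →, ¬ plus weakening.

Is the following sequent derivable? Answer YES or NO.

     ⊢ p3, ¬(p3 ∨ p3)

Derivation trace:
[¬R]  ⊢ p3, ¬(p3 ∨ p3)
  [∨L] (p3 ∨ p3) ⊢ p3
    [Ax] p3 ⊢ p3
    [Ax] p3 ⊢ p3

Result: YES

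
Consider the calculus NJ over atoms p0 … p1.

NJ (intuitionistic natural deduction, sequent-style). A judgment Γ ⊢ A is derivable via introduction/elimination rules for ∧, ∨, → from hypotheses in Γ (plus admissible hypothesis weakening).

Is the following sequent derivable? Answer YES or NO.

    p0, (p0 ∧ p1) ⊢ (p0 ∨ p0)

Derivation trace:
[∨I₁] p0, (p0 ∧ p1) ⊢ (p0 ∨ p0)
  [Wk] p0, (p0 ∧ p1) ⊢ p0
    [Ax] p0 ⊢ p0

Result: YES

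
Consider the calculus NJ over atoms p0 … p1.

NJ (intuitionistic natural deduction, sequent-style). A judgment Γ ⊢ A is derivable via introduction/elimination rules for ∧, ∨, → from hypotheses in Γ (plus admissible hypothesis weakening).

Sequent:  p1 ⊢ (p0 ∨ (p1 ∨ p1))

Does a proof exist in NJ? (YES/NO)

Derivation trace:
[∨I₂] p1 ⊢ (p0 ∨ (p1 ∨ p1))
  [∨I₂] p1 ⊢ (p1 ∨ p1)
    [Ax] p1 ⊢ p1

Result: YES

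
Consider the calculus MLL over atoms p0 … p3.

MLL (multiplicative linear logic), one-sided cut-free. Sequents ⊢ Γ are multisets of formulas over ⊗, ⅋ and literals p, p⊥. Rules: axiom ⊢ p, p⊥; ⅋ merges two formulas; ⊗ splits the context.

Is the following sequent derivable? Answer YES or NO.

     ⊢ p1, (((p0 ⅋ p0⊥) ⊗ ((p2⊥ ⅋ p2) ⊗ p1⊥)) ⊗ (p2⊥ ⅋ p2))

Derivation trace:
[⊗]  ⊢ p1, (((p0 ⅋ p0⊥) ⊗ ((p2⊥ ⅋ p2) ⊗ p1⊥)) ⊗ (p2⊥ ⅋ p2))
  [⊗]  ⊢ p1, ((p0 ⅋ p0⊥) ⊗ ((p2⊥ ⅋ p2) ⊗ p1⊥))
    [⅋]  ⊢ (p0 ⅋ p0⊥)
      [Ax]  ⊢ p0, p0⊥
    [⊗]  ⊢ p1, ((p2⊥ ⅋ p2) ⊗ p1⊥)
      [⅋]  ⊢ (p2⊥ ⅋ p2)
        [Ax]  ⊢ p2, p2⊥
      [Ax]  ⊢ p1, p1⊥
  [⅋]  ⊢ (p2⊥ ⅋ p2)
    [Ax]  ⊢ p2, p2⊥

Result: YES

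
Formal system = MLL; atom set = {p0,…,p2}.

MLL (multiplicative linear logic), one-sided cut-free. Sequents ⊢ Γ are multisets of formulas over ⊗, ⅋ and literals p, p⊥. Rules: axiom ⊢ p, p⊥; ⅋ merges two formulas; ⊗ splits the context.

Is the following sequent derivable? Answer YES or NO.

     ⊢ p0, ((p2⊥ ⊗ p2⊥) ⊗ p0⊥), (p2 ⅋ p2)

Derivation (root first):
[⅋]  ⊢ p0, ((p2⊥ ⊗ p2⊥) ⊗ p0⊥), (p2 ⅋ p2)
  [⊗]  ⊢ p2, p2, p0, ((p2⊥ ⊗ p2⊥) ⊗ p0⊥)
    [⊗]  ⊢ p2, p2, (p2⊥ ⊗ p2⊥)
      [Ax]  ⊢ p2, p2⊥
      [Ax]  ⊢ p2, p2⊥
    [Ax]  ⊢ p0, p0⊥

Result: YES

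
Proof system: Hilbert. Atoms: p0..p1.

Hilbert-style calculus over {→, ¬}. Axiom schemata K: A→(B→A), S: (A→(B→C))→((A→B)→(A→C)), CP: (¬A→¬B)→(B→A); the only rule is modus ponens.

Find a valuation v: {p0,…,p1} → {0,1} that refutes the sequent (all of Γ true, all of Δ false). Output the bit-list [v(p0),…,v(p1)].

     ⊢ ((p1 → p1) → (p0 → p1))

Truth-table refutation:
  v=00: Γ:[] Δ:[((p1 → p1) → (p0 → p1))=T] refutes=False
  v=01: Γ:[] Δ:[((p1 → p1) → (p0 → p1))=T] refutes=False
  v=10: Γ:[] Δ:[((p1 → p1) → (p0 → p1))=F] refutes=True  ← countermodel

Result: [1, 0]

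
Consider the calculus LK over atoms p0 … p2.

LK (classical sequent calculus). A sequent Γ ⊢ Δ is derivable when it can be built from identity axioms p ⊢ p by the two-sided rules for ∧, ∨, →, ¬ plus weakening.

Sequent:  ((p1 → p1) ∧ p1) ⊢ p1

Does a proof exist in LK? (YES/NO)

Derivation trace:
[∧L] ((p1 → p1) ∧ p1) ⊢ p1
  [→L] p1, (p1 → p1) ⊢ p1
    [Ax] p1 ⊢ p1
    [Ax] p1 ⊢ p1

Result: YES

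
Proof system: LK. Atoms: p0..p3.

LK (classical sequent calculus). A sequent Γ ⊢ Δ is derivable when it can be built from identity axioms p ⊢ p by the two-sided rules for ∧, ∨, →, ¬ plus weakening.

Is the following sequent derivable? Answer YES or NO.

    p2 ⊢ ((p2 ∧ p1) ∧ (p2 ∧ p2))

Search for a countermodel by truth-table:
  v=0000: Γ:[p2=F] Δ:[((p2 ∧ p1) ∧ (p2 ∧ p2))=F] refutes=False
  v=0001: Γ:[p2=F] Δ:[((p2 ∧ p1) ∧ (p2 ∧ p2))=F] refutes=False
  v=0010: Γ:[p2=T] Δ:[((p2 ∧ p1) ∧ (p2 ∧ p2))=F] refutes=True  ← countermodel

Result: NO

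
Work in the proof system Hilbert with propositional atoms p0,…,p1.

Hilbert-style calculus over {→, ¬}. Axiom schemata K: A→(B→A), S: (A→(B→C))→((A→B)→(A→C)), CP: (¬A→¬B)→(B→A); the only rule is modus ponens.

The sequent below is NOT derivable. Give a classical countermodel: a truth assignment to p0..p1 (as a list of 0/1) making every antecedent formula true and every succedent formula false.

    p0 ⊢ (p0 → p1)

Enumerate valuations to refute Γ ⊢ Δ:
  v=00: Γ:[p0=F] Δ:[(p0 → p1)=T] refutes=False
  v=01: Γ:[p0=F] Δ:[(p0 → p1)=T] refutes=False
  v=10: Γ:[p0=T] Δ:[(p0 → p1)=F] refutes=True  ← countermodel

Result: [1, 0]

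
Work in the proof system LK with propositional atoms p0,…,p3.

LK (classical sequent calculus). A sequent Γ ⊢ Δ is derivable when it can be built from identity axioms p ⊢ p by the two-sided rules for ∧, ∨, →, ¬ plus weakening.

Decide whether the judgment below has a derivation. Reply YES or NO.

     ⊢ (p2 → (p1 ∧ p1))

Search for a countermodel by truth-table:
  v=0000: Γ:[] Δ:[(p2 → (p1 ∧ p1))=T] refutes=False
  v=0001: Γ:[] Δ:[(p2 → (p1 ∧ p1))=T] refutes=False
  v=0010: Γ:[] Δ:[(p2 → (p1 ∧ p1))=F] refutes=True  ← countermodel

Result: NO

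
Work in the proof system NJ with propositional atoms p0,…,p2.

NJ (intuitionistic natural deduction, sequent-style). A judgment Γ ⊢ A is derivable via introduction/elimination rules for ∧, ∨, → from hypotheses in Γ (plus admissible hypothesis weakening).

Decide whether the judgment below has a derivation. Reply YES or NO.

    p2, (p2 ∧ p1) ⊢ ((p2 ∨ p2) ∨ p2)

Proof tree:
[Wk] p2, (p2 ∧ p1) ⊢ ((p2 ∨ p2) ∨ p2)
  [∨I₁] p2 ⊢ ((p2 ∨ p2) ∨ p2)
    [∨I₂] p2 ⊢ (p2 ∨ p2)
      [Ax] p2 ⊢ p2

Result: YES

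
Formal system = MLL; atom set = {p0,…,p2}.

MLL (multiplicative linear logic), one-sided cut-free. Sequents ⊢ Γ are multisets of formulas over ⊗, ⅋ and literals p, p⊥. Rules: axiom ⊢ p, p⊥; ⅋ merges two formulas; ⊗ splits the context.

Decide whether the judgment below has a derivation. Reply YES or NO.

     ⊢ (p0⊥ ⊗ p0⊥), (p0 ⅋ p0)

Derivation trace:
[⅋]  ⊢ (p0⊥ ⊗ p0⊥), (p0 ⅋ p0)
  [⊗]  ⊢ p0, p0, (p0⊥ ⊗ p0⊥)
    [Ax]  ⊢ p0, p0⊥
    [Ax]  ⊢ p0, p0⊥

Result: YES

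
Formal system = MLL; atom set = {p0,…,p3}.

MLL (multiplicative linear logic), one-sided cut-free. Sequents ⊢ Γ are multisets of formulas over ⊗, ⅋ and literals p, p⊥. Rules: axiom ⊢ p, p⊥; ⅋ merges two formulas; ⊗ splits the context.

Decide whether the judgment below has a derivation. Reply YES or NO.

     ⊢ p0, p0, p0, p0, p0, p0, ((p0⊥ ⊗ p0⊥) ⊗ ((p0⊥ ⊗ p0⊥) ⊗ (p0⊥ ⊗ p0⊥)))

Derivation (root first):
[⊗]  ⊢ p0, p0, p0, p0, p0, p0, ((p0⊥ ⊗ p0⊥) ⊗ ((p0⊥ ⊗ p0⊥) ⊗ (p0⊥ ⊗ p0⊥)))
  [⊗]  ⊢ p0, p0, (p0⊥ ⊗ p0⊥)
    [Ax]  ⊢ p0, p0⊥
    [Ax]  ⊢ p0, p0⊥
  [⊗]  ⊢ p0, p0, p0, p0, ((p0⊥ ⊗ p0⊥) ⊗ (p0⊥ ⊗ p0⊥))
    [⊗]  ⊢ p0, p0, (p0⊥ ⊗ p0⊥)
      [Ax]  ⊢ p0, p0⊥
      [Ax]  ⊢ p0, p0⊥
    [⊗]  ⊢ p0, p0, (p0⊥ ⊗ p0⊥)
      [Ax]  ⊢ p0, p0⊥
      [Ax]  ⊢ p0, p0⊥

Result: YES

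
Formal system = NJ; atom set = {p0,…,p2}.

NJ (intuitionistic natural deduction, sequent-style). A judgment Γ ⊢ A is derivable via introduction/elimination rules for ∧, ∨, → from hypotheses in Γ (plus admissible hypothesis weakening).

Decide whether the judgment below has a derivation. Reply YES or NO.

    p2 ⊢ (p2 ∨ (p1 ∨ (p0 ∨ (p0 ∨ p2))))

Derivation trace:
[∨I₂] p2 ⊢ (p2 ∨ (p1 ∨ (p0 ∨ (p0 ∨ p2))))
  [∨I₂] p2 ⊢ (p1 ∨ (p0 ∨ (p0 ∨ p2)))
    [∨I₂] p2 ⊢ (p0 ∨ (p0 ∨ p2))
      [∨I₂] p2 ⊢ (p0 ∨ p2)
        [Ax] p2 ⊢ p2

Result: YES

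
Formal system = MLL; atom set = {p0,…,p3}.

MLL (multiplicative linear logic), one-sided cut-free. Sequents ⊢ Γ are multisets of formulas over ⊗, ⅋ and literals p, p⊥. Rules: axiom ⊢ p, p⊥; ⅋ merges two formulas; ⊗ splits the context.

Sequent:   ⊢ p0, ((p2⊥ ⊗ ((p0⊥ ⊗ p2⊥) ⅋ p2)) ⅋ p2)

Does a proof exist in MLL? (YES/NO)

Derivation (root first):
[⅋]  ⊢ p0, ((p2⊥ ⊗ ((p0⊥ ⊗ p2⊥) ⅋ p2)) ⅋ p2)
  [⊗]  ⊢ p2, p0, (p2⊥ ⊗ ((p0⊥ ⊗ p2⊥) ⅋ p2))
    [Ax]  ⊢ p2, p2⊥
    [⅋]  ⊢ p0, ((p0⊥ ⊗ p2⊥) ⅋ p2)
      [⊗]  ⊢ p0, p2, (p0⊥ ⊗ p2⊥)
        [Ax]  ⊢ p0, p0⊥
        [Ax]  ⊢ p2, p2⊥

Result: YES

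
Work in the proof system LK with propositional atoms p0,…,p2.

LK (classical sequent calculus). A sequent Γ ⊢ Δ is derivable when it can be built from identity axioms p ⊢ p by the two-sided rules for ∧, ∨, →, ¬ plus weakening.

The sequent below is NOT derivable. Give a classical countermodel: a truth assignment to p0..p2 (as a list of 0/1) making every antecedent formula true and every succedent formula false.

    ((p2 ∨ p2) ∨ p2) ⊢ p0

Truth-table refutation:
  v=000: Γ:[((p2 ∨ p2) ∨ p2)=F] Δ:[p0=F] refutes=False
  v=001: Γ:[((p2 ∨ p2) ∨ p2)=T] Δ:[p0=F] refutes=True  ← countermodel

Result: [0, 0, 1]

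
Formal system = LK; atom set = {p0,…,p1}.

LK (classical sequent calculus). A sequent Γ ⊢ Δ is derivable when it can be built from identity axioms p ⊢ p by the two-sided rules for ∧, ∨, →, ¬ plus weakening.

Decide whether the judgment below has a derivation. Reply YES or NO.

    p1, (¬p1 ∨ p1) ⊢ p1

Derivation (root first):
[∨L] p1, (¬p1 ∨ p1) ⊢ p1
  [¬L] p1, ¬p1 ⊢ 
    [Ax] p1 ⊢ p1
  [Ax] p1 ⊢ p1

Result: YES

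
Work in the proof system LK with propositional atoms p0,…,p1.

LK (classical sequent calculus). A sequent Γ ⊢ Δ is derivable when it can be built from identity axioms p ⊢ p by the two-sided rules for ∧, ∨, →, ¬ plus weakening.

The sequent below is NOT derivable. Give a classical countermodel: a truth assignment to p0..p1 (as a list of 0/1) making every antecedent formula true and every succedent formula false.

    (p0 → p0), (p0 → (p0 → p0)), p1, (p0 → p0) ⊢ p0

Enumerate valuations to refute Γ ⊢ Δ:
  v=00: Γ:[(p0 → p0)=T, (p0 → (p0 → p0))=T, p1=F, (p0 → p0)=T] Δ:[p0=F] refutes=False
  v=01: Γ:[(p0 → p0)=T, (p0 → (p0 → p0))=T, p1=T, (p0 → p0)=T] Δ:[p0=F] refutes=True  ← countermodel

Result: [0, 1]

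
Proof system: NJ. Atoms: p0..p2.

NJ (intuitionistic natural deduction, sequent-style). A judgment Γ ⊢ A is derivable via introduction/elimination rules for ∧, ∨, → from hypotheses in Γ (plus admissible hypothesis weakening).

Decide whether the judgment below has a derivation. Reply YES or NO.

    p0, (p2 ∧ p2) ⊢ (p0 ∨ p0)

Derivation trace:
[Wk] p0, (p2 ∧ p2) ⊢ (p0 ∨ p0)
  [∨I₁] p0 ⊢ (p0 ∨ p0)
    [Ax] p0 ⊢ p0

Result: YES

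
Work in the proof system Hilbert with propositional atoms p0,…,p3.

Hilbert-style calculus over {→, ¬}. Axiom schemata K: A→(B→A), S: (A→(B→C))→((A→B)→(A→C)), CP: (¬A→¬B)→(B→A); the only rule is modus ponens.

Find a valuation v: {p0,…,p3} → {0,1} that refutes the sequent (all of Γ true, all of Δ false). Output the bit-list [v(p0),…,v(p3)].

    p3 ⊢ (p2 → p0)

Enumerate valuations to refute Γ ⊢ Δ:
  v=0000: Γ:[p3=F] Δ:[(p2 → p0)=T] refutes=False
  v=0001: Γ:[p3=T] Δ:[(p2 → p0)=T] refutes=False
  v=0010: Γ:[p3=F] Δ:[(p2 → p0)=F] refutes=False
  v=0011: Γ:[p3=T] Δ:[(p2 → p0)=F] refutes=True  ← countermodel

Result: [0, 0, 1, 1]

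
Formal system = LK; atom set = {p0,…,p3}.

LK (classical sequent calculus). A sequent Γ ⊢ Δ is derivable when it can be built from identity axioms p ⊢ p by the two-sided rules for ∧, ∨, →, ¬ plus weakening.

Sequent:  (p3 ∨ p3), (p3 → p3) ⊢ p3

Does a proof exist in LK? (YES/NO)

Proof tree:
[→L] (p3 ∨ p3), (p3 → p3) ⊢ p3
  [∨L] (p3 ∨ p3) ⊢ p3
    [Ax] p3 ⊢ p3
    [Ax] p3 ⊢ p3
  [Ax] p3 ⊢ p3

Result: YES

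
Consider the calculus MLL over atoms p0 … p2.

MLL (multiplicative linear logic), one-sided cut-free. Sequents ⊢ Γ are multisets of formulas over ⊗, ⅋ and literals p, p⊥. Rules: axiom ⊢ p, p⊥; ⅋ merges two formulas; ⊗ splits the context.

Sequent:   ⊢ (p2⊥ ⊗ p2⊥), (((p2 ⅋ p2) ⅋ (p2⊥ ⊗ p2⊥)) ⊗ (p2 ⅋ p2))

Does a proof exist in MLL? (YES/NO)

Derivation trace:
[⊗]  ⊢ (p2⊥ ⊗ p2⊥), (((p2 ⅋ p2) ⅋ (p2⊥ ⊗ p2⊥)) ⊗ (p2 ⅋ p2))
  [⅋]  ⊢ ((p2 ⅋ p2) ⅋ (p2⊥ ⊗ p2⊥))
    [⅋]  ⊢ (p2⊥ ⊗ p2⊥), (p2 ⅋ p2)
      [⊗]  ⊢ p2, p2, (p2⊥ ⊗ p2⊥)
        [Ax]  ⊢ p2, p2⊥
        [Ax]  ⊢ p2, p2⊥
  [⅋]  ⊢ (p2⊥ ⊗ p2⊥), (p2 ⅋ p2)
    [⊗]  ⊢ p2, p2, (p2⊥ ⊗ p2⊥)
      [Ax]  ⊢ p2, p2⊥
      [Ax]  ⊢ p2, p2⊥

Result: YES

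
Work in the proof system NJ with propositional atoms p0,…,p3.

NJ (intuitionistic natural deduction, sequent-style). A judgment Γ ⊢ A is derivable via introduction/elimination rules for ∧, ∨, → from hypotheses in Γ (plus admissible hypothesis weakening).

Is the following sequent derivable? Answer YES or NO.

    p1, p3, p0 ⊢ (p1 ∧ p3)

Proof tree:
[∧I] p1, p3, p0 ⊢ (p1 ∧ p3)
  [Wk] p1, p0 ⊢ p1
    [Ax] p1 ⊢ p1
  [Ax] p3 ⊢ p3

Result: YES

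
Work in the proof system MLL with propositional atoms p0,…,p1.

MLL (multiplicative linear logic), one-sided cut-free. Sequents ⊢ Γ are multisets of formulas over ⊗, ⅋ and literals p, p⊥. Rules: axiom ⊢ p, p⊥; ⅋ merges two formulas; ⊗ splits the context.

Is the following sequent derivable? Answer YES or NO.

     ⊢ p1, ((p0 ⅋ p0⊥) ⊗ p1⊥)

Proof tree:
[⊗]  ⊢ p1, ((p0 ⅋ p0⊥) ⊗ p1⊥)
  [⅋]  ⊢ (p0 ⅋ p0⊥)
    [Ax]  ⊢ p0, p0⊥
  [Ax]  ⊢ p1, p1⊥

Result: YES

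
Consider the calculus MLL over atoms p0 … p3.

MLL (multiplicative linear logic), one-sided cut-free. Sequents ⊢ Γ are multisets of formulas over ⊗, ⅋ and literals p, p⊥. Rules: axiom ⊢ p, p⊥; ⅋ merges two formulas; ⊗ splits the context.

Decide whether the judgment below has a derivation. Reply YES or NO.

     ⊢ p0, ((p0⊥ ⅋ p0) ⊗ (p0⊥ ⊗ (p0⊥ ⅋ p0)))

Proof tree:
[⊗]  ⊢ p0, ((p0⊥ ⅋ p0) ⊗ (p0⊥ ⊗ (p0⊥ ⅋ p0)))
  [⅋]  ⊢ (p0⊥ ⅋ p0)
    [Ax]  ⊢ p0, p0⊥
  [⊗]  ⊢ p0, (p0⊥ ⊗ (p0⊥ ⅋ p0))
    [Ax]  ⊢ p0, p0⊥
    [⅋]  ⊢ (p0⊥ ⅋ p0)
      [Ax]  ⊢ p0, p0⊥

Result: YES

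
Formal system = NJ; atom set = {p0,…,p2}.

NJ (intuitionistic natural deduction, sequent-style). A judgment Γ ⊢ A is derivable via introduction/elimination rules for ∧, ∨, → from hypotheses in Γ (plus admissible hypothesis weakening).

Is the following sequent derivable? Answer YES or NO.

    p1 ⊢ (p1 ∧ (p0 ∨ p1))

Proof tree:
[∧I] p1 ⊢ (p1 ∧ (p0 ∨ p1))
  [Ax] p1 ⊢ p1
  [∨I₂] p1 ⊢ (p0 ∨ p1)
    [Ax] p1 ⊢ p1

Result: YES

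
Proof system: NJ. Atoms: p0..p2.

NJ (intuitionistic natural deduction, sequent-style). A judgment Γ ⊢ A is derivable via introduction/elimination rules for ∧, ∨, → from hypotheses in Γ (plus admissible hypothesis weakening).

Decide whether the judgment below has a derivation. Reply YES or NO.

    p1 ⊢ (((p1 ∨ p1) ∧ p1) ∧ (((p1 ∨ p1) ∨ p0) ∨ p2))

Derivation trace:
[∧I] p1 ⊢ (((p1 ∨ p1) ∧ p1) ∧ (((p1 ∨ p1) ∨ p0) ∨ p2))
  [∧I] p1 ⊢ ((p1 ∨ p1) ∧ p1)
    [∨I₁] p1 ⊢ (p1 ∨ p1)
      [Ax] p1 ⊢ p1
    [Ax] p1 ⊢ p1
  [∨I₁] p1 ⊢ (((p1 ∨ p1) ∨ p0) ∨ p2)
    [∨I₁] p1 ⊢ ((p1 ∨ p1) ∨ p0)
      [∨I₁] p1 ⊢ (p1 ∨ p1)
        [Ax] p1 ⊢ p1

Result: YES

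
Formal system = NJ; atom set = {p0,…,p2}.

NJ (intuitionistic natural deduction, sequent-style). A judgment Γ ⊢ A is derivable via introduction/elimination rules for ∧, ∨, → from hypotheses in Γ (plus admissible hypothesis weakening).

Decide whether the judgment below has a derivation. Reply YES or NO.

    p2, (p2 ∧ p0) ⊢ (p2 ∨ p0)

Proof tree:
[∨I₁] p2, (p2 ∧ p0) ⊢ (p2 ∨ p0)
  [Wk] p2, (p2 ∧ p0) ⊢ p2
    [Ax] p2 ⊢ p2

Result: YES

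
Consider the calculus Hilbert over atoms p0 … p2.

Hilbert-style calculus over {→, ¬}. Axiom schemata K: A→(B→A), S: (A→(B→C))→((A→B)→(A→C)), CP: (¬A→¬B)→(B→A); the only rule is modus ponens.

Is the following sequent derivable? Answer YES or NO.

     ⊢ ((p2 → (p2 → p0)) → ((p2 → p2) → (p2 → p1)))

Enumerate valuations to refute Γ ⊢ Δ:
  v=000: Γ:[] Δ:[((p2 → (p2 → p0)) → ((p2 → p2) → (p2 → p1)))=T] refutes=False
  v=001: Γ:[] Δ:[((p2 → (p2 → p0)) → ((p2 → p2) → (p2 → p1)))=T] refutes=False
  v=010: Γ:[] Δ:[((p2 → (p2 → p0)) → ((p2 → p2) → (p2 → p1)))=T] refutes=False
  v=011: Γ:[] Δ:[((p2 → (p2 → p0)) → ((p2 → p2) → (p2 → p1)))=T] refutes=False
  v=100: Γ:[] Δ:[((p2 → (p2 → p0)) → ((p2 → p2) → (p2 → p1)))=T] refutes=False
  v=101: Γ:[] Δ:[((p2 → (p2 → p0)) → ((p2 → p2) → (p2 → p1)))=F] refutes=True  ← countermodel

Result: NO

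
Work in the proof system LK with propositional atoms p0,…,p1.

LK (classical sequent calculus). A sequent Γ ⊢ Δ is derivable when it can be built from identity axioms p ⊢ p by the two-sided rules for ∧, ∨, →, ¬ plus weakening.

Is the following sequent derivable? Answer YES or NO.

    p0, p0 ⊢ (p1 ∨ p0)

Derivation (root first):
[WL] p0, p0 ⊢ (p1 ∨ p0)
  [∨R] p0 ⊢ (p1 ∨ p0)
    [WR] p0 ⊢ p0, p1
      [Ax] p0 ⊢ p0

Result: YES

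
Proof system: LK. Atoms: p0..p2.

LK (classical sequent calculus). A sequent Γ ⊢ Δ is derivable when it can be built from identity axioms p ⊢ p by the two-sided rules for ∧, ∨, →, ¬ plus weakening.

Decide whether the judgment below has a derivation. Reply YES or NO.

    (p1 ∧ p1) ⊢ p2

Truth-table refutation:
  v=000: Γ:[(p1 ∧ p1)=F] Δ:[p2=F] refutes=False
  v=001: Γ:[(p1 ∧ p1)=F] Δ:[p2=T] refutes=False
  v=010: Γ:[(p1 ∧ p1)=T] Δ:[p2=F] refutes=True  ← countermodel

Result: NO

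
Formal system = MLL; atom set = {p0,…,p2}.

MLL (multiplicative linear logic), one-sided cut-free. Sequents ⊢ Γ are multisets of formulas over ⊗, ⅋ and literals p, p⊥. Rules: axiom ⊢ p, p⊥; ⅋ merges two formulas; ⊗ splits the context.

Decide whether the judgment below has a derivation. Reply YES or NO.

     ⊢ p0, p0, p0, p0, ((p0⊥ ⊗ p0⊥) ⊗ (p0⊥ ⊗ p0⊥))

Derivation (root first):
[⊗]  ⊢ p0, p0, p0, p0, ((p0⊥ ⊗ p0⊥) ⊗ (p0⊥ ⊗ p0⊥))
  [⊗]  ⊢ p0, p0, (p0⊥ ⊗ p0⊥)
    [Ax]  ⊢ p0, p0⊥
    [Ax]  ⊢ p0, p0⊥
  [⊗]  ⊢ p0, p0, (p0⊥ ⊗ p0⊥)
    [Ax]  ⊢ p0, p0⊥
    [Ax]  ⊢ p0, p0⊥

Result: YES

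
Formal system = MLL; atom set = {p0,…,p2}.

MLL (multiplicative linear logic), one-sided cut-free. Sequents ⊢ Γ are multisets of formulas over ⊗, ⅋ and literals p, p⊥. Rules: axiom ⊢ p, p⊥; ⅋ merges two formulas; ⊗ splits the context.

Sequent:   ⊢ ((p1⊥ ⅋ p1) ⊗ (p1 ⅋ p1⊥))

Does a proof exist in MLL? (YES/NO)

Derivation trace:
[⊗]  ⊢ ((p1⊥ ⅋ p1) ⊗ (p1 ⅋ p1⊥))
  [⅋]  ⊢ (p1⊥ ⅋ p1)
    [Ax]  ⊢ p1, p1⊥
  [⅋]  ⊢ (p1 ⅋ p1⊥)
    [Ax]  ⊢ p1, p1⊥

Result: YES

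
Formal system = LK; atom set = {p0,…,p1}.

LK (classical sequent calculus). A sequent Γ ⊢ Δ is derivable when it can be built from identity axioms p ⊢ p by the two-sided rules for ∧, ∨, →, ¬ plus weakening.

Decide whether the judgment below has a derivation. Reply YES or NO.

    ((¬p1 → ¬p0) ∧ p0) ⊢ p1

Proof tree:
[∧L] ((¬p1 → ¬p0) ∧ p0) ⊢ p1
  [→L] p0, (¬p1 → ¬p0) ⊢ p1
    [¬R]  ⊢ p1, ¬p1
      [Ax] p1 ⊢ p1
    [¬L] p0, ¬p0 ⊢ 
      [Ax] p0 ⊢ p0

Result: YES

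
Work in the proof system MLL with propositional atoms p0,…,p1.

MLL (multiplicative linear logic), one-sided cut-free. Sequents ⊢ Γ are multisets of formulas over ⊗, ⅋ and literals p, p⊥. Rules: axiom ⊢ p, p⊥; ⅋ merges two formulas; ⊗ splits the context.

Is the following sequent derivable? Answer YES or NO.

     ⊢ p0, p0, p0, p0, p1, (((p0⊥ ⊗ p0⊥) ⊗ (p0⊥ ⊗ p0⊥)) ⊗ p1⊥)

Proof tree:
[⊗]  ⊢ p0, p0, p0, p0, p1, (((p0⊥ ⊗ p0⊥) ⊗ (p0⊥ ⊗ p0⊥)) ⊗ p1⊥)
  [⊗]  ⊢ p0, p0, p0, p0, ((p0⊥ ⊗ p0⊥) ⊗ (p0⊥ ⊗ p0⊥))
    [⊗]  ⊢ p0, p0, (p0⊥ ⊗ p0⊥)
      [Ax]  ⊢ p0, p0⊥
      [Ax]  ⊢ p0, p0⊥
    [⊗]  ⊢ p0, p0, (p0⊥ ⊗ p0⊥)
      [Ax]  ⊢ p0, p0⊥
      [Ax]  ⊢ p0, p0⊥
  [Ax]  ⊢ p1, p1⊥

Result: YES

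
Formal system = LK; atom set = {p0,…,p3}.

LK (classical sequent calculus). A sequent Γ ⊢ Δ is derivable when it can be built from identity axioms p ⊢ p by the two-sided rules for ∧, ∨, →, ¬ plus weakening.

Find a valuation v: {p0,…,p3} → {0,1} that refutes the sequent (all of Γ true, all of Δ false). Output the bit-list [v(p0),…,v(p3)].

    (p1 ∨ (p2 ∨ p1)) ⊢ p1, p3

Enumerate valuations to refute Γ ⊢ Δ:
  v=0000: Γ:[(p1 ∨ (p2 ∨ p1))=F] Δ:[p1=F, p3=F] refutes=False
  v=0001: Γ:[(p1 ∨ (p2 ∨ p1))=F] Δ:[p1=F, p3=T] refutes=False
  v=0010: Γ:[(p1 ∨ (p2 ∨ p1))=T] Δ:[p1=F, p3=F] refutes=True  ← countermodel

Result: [0, 0, 1, 0]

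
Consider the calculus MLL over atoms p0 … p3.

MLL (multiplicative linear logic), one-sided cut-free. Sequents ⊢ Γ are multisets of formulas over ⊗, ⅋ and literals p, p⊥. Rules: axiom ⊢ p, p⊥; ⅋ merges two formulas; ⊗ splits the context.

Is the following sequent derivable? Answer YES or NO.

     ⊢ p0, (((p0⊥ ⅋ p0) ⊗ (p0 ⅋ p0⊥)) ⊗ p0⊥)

Proof tree:
[⊗]  ⊢ p0, (((p0⊥ ⅋ p0) ⊗ (p0 ⅋ p0⊥)) ⊗ p0⊥)
  [⊗]  ⊢ ((p0⊥ ⅋ p0) ⊗ (p0 ⅋ p0⊥))
    [⅋]  ⊢ (p0⊥ ⅋ p0)
      [Ax]  ⊢ p0, p0⊥
    [⅋]  ⊢ (p0 ⅋ p0⊥)
      [Ax]  ⊢ p0, p0⊥
  [Ax]  ⊢ p0, p0⊥

Result: YES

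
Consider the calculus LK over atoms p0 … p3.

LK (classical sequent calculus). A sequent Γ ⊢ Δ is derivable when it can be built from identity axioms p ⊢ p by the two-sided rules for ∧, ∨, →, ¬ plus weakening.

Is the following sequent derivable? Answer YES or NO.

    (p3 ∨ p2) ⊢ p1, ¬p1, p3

Proof tree:
[∨L] (p3 ∨ p2) ⊢ p1, ¬p1, p3
  [Ax] p3 ⊢ p3
  [WL] p2 ⊢ p1, ¬p1
    [¬R]  ⊢ p1, ¬p1
      [Ax] p1 ⊢ p1

Result: YES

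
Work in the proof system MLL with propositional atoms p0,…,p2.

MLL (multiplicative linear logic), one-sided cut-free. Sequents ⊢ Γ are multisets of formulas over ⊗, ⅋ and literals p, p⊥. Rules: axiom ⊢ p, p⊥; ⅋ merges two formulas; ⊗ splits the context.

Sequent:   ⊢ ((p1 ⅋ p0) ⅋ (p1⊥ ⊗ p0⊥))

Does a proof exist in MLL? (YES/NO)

Proof tree:
[⅋]  ⊢ ((p1 ⅋ p0) ⅋ (p1⊥ ⊗ p0⊥))
  [⅋]  ⊢ (p1⊥ ⊗ p0⊥), (p1 ⅋ p0)
    [⊗]  ⊢ p1, p0, (p1⊥ ⊗ p0⊥)
      [Ax]  ⊢ p1, p1⊥
      [Ax]  ⊢ p0, p0⊥

Result: YES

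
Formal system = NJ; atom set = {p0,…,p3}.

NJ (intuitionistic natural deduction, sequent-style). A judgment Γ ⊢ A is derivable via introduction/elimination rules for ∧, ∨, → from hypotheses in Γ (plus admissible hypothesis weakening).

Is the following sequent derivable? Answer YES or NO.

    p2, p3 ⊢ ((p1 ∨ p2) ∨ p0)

Derivation trace:
[Wk] p2, p3 ⊢ ((p1 ∨ p2) ∨ p0)
  [∨I₁] p2 ⊢ ((p1 ∨ p2) ∨ p0)
    [∨I₂] p2 ⊢ (p1 ∨ p2)
      [Ax] p2 ⊢ p2

Result: YES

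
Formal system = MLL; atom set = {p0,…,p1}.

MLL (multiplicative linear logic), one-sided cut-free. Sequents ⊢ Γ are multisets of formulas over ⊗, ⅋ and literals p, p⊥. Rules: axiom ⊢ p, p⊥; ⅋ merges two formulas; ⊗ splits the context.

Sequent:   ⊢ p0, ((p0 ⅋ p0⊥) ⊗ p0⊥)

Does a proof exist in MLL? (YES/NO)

Proof tree:
[⊗]  ⊢ p0, ((p0 ⅋ p0⊥) ⊗ p0⊥)
  [⅋]  ⊢ (p0 ⅋ p0⊥)
    [Ax]  ⊢ p0, p0⊥
  [Ax]  ⊢ p0, p0⊥

Result: YES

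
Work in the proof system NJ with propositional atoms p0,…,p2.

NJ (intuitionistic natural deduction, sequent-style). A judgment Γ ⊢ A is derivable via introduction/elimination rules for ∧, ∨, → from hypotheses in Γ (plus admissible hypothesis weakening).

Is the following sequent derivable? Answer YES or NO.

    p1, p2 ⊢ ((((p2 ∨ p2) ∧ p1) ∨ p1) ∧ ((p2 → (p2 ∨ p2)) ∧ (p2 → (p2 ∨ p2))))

Derivation (root first):
[∧I] p1, p2 ⊢ ((((p2 ∨ p2) ∧ p1) ∨ p1) ∧ ((p2 → (p2 ∨ p2)) ∧ (p2 → (p2 ∨ p2))))
  [∨I₁] p1, p2 ⊢ (((p2 ∨ p2) ∧ p1) ∨ p1)
    [∧I] p1, p2 ⊢ ((p2 ∨ p2) ∧ p1)
      [∨I₁] p2 ⊢ (p2 ∨ p2)
        [Ax] p2 ⊢ p2
      [Wk] p1, p1 ⊢ p1
        [Ax] p1 ⊢ p1
  [∧I]  ⊢ ((p2 → (p2 ∨ p2)) ∧ (p2 → (p2 ∨ p2)))
    [→I]  ⊢ (p2 → (p2 ∨ p2))
      [∨I₁] p2 ⊢ (p2 ∨ p2)
        [Ax] p2 ⊢ p2
    [→I]  ⊢ (p2 → (p2 ∨ p2))
      [∨I₁] p2 ⊢ (p2 ∨ p2)
        [Ax] p2 ⊢ p2

Result: YES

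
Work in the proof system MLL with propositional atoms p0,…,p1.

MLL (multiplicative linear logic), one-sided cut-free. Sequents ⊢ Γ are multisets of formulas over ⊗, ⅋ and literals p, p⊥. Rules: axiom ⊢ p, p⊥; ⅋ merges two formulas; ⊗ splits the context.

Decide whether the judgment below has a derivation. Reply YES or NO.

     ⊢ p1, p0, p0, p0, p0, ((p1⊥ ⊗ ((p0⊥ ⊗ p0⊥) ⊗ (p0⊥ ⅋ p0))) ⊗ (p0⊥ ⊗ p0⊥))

Proof tree:
[⊗]  ⊢ p1, p0, p0, p0, p0, ((p1⊥ ⊗ ((p0⊥ ⊗ p0⊥) ⊗ (p0⊥ ⅋ p0))) ⊗ (p0⊥ ⊗ p0⊥))
  [⊗]  ⊢ p1, p0, p0, (p1⊥ ⊗ ((p0⊥ ⊗ p0⊥) ⊗ (p0⊥ ⅋ p0)))
    [Ax]  ⊢ p1, p1⊥
    [⊗]  ⊢ p0, p0, ((p0⊥ ⊗ p0⊥) ⊗ (p0⊥ ⅋ p0))
      [⊗]  ⊢ p0, p0, (p0⊥ ⊗ p0⊥)
        [Ax]  ⊢ p0, p0⊥
        [Ax]  ⊢ p0, p0⊥
      [⅋]  ⊢ (p0⊥ ⅋ p0)
        [Ax]  ⊢ p0, p0⊥
  [⊗]  ⊢ p0, p0, (p0⊥ ⊗ p0⊥)
    [Ax]  ⊢ p0, p0⊥
    [Ax]  ⊢ p0, p0⊥

Result: YES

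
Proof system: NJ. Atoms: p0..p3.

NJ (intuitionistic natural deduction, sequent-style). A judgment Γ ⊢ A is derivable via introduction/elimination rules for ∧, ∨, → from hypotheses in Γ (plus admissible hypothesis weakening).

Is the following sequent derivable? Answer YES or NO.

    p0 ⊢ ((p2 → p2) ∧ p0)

Derivation trace:
[∧I] p0 ⊢ ((p2 → p2) ∧ p0)
  [→I]  ⊢ (p2 → p2)
    [Ax] p2 ⊢ p2
  [Ax] p0 ⊢ p0

Result: YES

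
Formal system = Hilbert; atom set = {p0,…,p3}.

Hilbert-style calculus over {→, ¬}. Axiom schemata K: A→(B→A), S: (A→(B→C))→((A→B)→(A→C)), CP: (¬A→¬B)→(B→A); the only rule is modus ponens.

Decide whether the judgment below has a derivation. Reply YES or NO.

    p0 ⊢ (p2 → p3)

Enumerate valuations to refute Γ ⊢ Δ:
  v=0000: Γ:[p0=F] Δ:[(p2 → p3)=T] refutes=False
  v=0001: Γ:[p0=F] Δ:[(p2 → p3)=T] refutes=False
  v=0010: Γ:[p0=F] Δ:[(p2 → p3)=F] refutes=False
  v=0011: Γ:[p0=F] Δ:[(p2 → p3)=T] refutes=False
  v=0100: Γ:[p0=F] Δ:[(p2 → p3)=T] refutes=False
  v=0101: Γ:[p0=F] Δ:[(p2 → p3)=T] refutes=False
  v=0110: Γ:[p0=F] Δ:[(p2 → p3)=F] refutes=False
  v=0111: Γ:[p0=F] Δ:[(p2 → p3)=T] refutes=False
  v=1000: Γ:[p0=T] Δ:[(p2 → p3)=T] refutes=False
  v=1001: Γ:[p0=T] Δ:[(p2 → p3)=T] refutes=False
  v=1010: Γ:[p0=T] Δ:[(p2 → p3)=F] refutes=True  ← countermodel

Result: NO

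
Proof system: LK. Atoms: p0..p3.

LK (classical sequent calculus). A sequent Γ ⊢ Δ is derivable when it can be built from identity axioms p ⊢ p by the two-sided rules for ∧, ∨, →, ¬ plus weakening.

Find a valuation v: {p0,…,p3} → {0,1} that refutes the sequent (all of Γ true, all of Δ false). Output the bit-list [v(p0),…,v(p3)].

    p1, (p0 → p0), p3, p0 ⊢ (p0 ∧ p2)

Truth-table refutation:
  v=0000: Γ:[p1=F, (p0 → p0)=T, p3=F, p0=F] Δ:[(p0 ∧ p2)=F] refutes=False
  v=0001: Γ:[p1=F, (p0 → p0)=T, p3=T, p0=F] Δ:[(p0 ∧ p2)=F] refutes=False
  v=0010: Γ:[p1=F, (p0 → p0)=T, p3=F, p0=F] Δ:[(p0 ∧ p2)=F] refutes=False
  v=0011: Γ:[p1=F, (p0 → p0)=T, p3=T, p0=F] Δ:[(p0 ∧ p2)=F] refutes=False
  v=0100: Γ:[p1=T, (p0 → p0)=T, p3=F, p0=F] Δ:[(p0 ∧ p2)=F] refutes=False
  v=0101: Γ:[p1=T, (p0 → p0)=T, p3=T, p0=F] Δ:[(p0 ∧ p2)=F] refutes=False
  v=0110: Γ:[p1=T, (p0 → p0)=T, p3=F, p0=F] Δ:[(p0 ∧ p2)=F] refutes=False
  v=0111: Γ:[p1=T, (p0 → p0)=T, p3=T, p0=F] Δ:[(p0 ∧ p2)=F] refutes=False
  v=1000: Γ:[p1=F, (p0 → p0)=T, p3=F, p0=T] Δ:[(p0 ∧ p2)=F] refutes=False
  v=1001: Γ:[p1=F, (p0 → p0)=T, p3=T, p0=T] Δ:[(p0 ∧ p2)=F] refutes=False
  v=1010: Γ:[p1=F, (p0 → p0)=T, p3=F, p0=T] Δ:[(p0 ∧ p2)=T] refutes=False
  v=1011: Γ:[p1=F, (p0 → p0)=T, p3=T, p0=T] Δ:[(p0 ∧ p2)=T] refutes=False
  v=1100: Γ:[p1=T, (p0 → p0)=T, p3=F, p0=T] Δ:[(p0 ∧ p2)=F] refutes=False
  v=1101: Γ:[p1=T, (p0 → p0)=T, p3=T, p0=T] Δ:[(p0 ∧ p2)=F] refutes=True  ← countermodel

Result: [1, 1, 0, 1]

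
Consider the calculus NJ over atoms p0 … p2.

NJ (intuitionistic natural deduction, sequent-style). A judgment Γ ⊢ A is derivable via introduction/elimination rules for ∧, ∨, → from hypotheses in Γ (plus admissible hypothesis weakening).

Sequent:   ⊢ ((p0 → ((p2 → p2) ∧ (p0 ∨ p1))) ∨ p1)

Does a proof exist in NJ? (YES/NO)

Derivation (root first):
[∨I₁]  ⊢ ((p0 → ((p2 → p2) ∧ (p0 ∨ p1))) ∨ p1)
  [→I]  ⊢ (p0 → ((p2 → p2) ∧ (p0 ∨ p1)))
    [∧I] p0 ⊢ ((p2 → p2) ∧ (p0 ∨ p1))
      [→I]  ⊢ (p2 → p2)
        [Ax] p2 ⊢ p2
      [∨I₁] p0 ⊢ (p0 ∨ p1)
        [Ax] p0 ⊢ p0

Result: YES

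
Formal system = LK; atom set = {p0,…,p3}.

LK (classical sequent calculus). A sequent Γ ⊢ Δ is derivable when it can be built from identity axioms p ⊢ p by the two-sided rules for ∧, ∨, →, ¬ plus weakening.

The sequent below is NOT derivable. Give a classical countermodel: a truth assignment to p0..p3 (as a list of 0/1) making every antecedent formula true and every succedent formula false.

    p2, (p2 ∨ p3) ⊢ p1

Enumerate valuations to refute Γ ⊢ Δ:
  v=0000: Γ:[p2=F, (p2 ∨ p3)=F] Δ:[p1=F] refutes=False
  v=0001: Γ:[p2=F, (p2 ∨ p3)=T] Δ:[p1=F] refutes=False
  v=0010: Γ:[p2=T, (p2 ∨ p3)=T] Δ:[p1=F] refutes=True  ← countermodel

Result: [0, 0, 1, 0]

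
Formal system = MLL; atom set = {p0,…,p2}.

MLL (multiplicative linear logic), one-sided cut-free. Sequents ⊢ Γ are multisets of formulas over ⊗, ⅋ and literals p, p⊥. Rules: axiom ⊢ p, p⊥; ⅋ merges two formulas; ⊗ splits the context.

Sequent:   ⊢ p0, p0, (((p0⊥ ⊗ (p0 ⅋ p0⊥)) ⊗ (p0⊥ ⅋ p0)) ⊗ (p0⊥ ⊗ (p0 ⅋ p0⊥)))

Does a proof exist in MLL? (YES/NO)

Proof tree:
[⊗]  ⊢ p0, p0, (((p0⊥ ⊗ (p0 ⅋ p0⊥)) ⊗ (p0⊥ ⅋ p0)) ⊗ (p0⊥ ⊗ (p0 ⅋ p0⊥)))
  [⊗]  ⊢ p0, ((p0⊥ ⊗ (p0 ⅋ p0⊥)) ⊗ (p0⊥ ⅋ p0))
    [⊗]  ⊢ p0, (p0⊥ ⊗ (p0 ⅋ p0⊥))
      [Ax]  ⊢ p0, p0⊥
      [⅋]  ⊢ (p0 ⅋ p0⊥)
        [Ax]  ⊢ p0, p0⊥
    [⅋]  ⊢ (p0⊥ ⅋ p0)
      [Ax]  ⊢ p0, p0⊥
  [⊗]  ⊢ p0, (p0⊥ ⊗ (p0 ⅋ p0⊥))
    [Ax]  ⊢ p0, p0⊥
    [⅋]  ⊢ (p0 ⅋ p0⊥)
      [Ax]  ⊢ p0, p0⊥

Result: YES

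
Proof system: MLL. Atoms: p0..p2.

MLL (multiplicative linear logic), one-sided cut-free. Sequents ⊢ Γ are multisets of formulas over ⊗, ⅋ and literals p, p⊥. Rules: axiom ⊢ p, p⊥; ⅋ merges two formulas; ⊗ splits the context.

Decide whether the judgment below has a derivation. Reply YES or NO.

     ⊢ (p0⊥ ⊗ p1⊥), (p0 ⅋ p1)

Derivation (root first):
[⅋]  ⊢ (p0⊥ ⊗ p1⊥), (p0 ⅋ p1)
  [⊗]  ⊢ p0, p1, (p0⊥ ⊗ p1⊥)
    [Ax]  ⊢ p0, p0⊥
    [Ax]  ⊢ p1, p1⊥

Result: YES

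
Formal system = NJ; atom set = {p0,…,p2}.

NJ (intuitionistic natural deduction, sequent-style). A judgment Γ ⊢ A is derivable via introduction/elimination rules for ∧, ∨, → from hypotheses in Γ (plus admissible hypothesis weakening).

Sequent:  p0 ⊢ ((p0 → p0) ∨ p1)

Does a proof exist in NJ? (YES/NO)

Derivation trace:
[∨I₁] p0 ⊢ ((p0 → p0) ∨ p1)
  [→I] p0 ⊢ (p0 → p0)
    [Wk] p0, p0 ⊢ p0
      [Ax] p0 ⊢ p0

Result: YES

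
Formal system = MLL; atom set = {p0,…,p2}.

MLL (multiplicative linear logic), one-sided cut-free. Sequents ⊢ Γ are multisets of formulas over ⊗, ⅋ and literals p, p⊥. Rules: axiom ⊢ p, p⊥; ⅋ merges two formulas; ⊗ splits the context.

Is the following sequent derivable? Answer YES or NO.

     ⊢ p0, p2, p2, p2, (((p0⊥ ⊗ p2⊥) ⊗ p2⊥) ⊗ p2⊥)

Proof tree:
[⊗]  ⊢ p0, p2, p2, p2, (((p0⊥ ⊗ p2⊥) ⊗ p2⊥) ⊗ p2⊥)
  [⊗]  ⊢ p0, p2, p2, ((p0⊥ ⊗ p2⊥) ⊗ p2⊥)
    [⊗]  ⊢ p0, p2, (p0⊥ ⊗ p2⊥)
      [Ax]  ⊢ p0, p0⊥
      [Ax]  ⊢ p2, p2⊥
    [Ax]  ⊢ p2, p2⊥
  [Ax]  ⊢ p2, p2⊥

Result: YES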